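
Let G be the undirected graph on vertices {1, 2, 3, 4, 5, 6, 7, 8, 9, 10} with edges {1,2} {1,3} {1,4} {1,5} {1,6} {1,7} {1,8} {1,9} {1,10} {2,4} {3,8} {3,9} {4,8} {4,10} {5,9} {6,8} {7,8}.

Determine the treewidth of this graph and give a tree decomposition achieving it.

Treewidth 2.
Bags: B1 = {1, 4, 8}  B2 = {1, 3, 8}  B3 = {1, 3, 9}  B4 = {1, 7, 8}  B5 = {1, 5, 9}  B6 = {1, 6, 8}  B7 = {1, 4, 10}  B8 = {1, 2, 4}
Tree: B1–B2, B2–B3, B2–B4, B3–B5, B4–B6, B1–B7, B7–B8

Each bag holds 3 vertices, so the decomposition has width 2, which upper-bounds the treewidth. Conversely, {1, 2, 4} is a clique of size 3, and the vertices of any clique must share a bag in every tree decomposition; so some bag has ≥ 3 vertices and tw(G) ≥ 2. The upper and lower bounds meet at 2, so that is the treewidth.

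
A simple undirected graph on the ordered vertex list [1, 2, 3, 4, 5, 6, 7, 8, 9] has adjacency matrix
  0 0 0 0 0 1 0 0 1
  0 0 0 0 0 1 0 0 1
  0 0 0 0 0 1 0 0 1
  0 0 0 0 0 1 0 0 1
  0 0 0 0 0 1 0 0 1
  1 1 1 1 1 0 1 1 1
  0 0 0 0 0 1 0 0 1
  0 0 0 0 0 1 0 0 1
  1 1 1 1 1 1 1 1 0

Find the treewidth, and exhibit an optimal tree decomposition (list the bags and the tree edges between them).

The largest bag has 3 vertices, giving width 2; this decomposition certifies tw(G) ≤ 2. For the lower bound, the 3 vertices {1, 6, 9} are pairwise adjacent, and any tree decomposition puts a clique entirely inside one bag — forcing width ≥ 2. Combining the bounds, tw(G) = 2.

Treewidth 2.
One optimal decomposition is:
Bags: B1 = {3, 6, 9}  B2 = {1, 6, 9}  B3 = {6, 7, 9}  B4 = {4, 6, 9}  B5 = {5, 6, 9}  B6 = {2, 6, 9}  B7 = {6, 8, 9}
Tree: B1–B2, B1–B3, B2–B4, B2–B5, B4–B6, B1–B7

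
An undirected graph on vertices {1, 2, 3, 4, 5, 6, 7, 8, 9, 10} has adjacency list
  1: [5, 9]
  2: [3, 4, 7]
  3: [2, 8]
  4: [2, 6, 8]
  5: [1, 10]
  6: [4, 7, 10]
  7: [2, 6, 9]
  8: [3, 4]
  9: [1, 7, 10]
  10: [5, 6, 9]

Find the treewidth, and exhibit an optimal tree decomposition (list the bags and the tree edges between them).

Treewidth 2.
One such decomposition:
Bags: B1 = {1, 5, 9}  B2 = {5, 9, 10}  B3 = {7, 9, 10}  B4 = {6, 7, 10}  B5 = {2, 6, 7}  B6 = {2, 4, 6}  B7 = {2, 3, 4}  B8 = {3, 4, 8}
Tree: B1–B2, B2–B3, B3–B4, B4–B5, B5–B6, B6–B7, B7–B8

The largest bag has 3 vertices, giving width 2; this decomposition certifies tw(G) ≤ 2. For the lower bound, G contains the cycle 1–5–10–9–1, so G is not a forest; only forests have treewidth ≤ 1, hence tw(G) ≥ 2. The upper and lower bounds meet at 2, so that is the treewidth.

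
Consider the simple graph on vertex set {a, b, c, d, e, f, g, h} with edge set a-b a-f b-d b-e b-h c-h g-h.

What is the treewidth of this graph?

A width-1 tree decomposition is:
Bags: B1 = {b, d}  B2 = {b, e}  B3 = {b, h}  B4 = {g, h}  B5 = {a, b}  B6 = {c, h}  B7 = {a, f}
Tree: B1–B2, B2–B3, B3–B4, B3–B5, B4–B6, B5–B7
Each bag holds 2 vertices, so the decomposition has width 1, which upper-bounds the treewidth. G has an edge, so its treewidth is at least 1. The upper and lower bounds meet at 1, so that is the treewidth.

1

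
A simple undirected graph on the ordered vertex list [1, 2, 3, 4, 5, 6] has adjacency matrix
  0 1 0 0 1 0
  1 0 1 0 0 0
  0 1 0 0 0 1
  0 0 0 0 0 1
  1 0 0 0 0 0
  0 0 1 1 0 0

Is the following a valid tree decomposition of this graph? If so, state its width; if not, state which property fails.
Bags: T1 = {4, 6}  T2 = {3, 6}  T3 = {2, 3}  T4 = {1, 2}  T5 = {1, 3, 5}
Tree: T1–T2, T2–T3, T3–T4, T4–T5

No — bags containing vertex 3 are not connected in the tree.

A tree decomposition must satisfy three properties: every vertex lies in some bag; for every edge, both endpoints lie together in some bag; and for every vertex, the bags containing it form a connected subtree. Here bags containing vertex 3 are not connected in the tree, so the decomposition is invalid.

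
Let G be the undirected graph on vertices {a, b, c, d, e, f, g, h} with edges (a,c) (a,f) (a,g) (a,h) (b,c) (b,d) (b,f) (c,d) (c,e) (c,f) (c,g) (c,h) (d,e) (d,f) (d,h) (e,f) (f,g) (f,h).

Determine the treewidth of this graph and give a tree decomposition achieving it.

The largest bag has 4 vertices, giving width 3; this decomposition certifies tw(G) ≤ 3. On the other hand G contains the 4-clique {c, d, e, f}. A clique must lie in a single bag of any decomposition, so no decomposition can have width below 3. Hence tw(G) = 3 exactly.

Treewidth 3.
One optimal decomposition is:
Bags: B1 = {a, c, f, g}  B2 = {a, c, f, h}  B3 = {c, d, f, h}  B4 = {c, d, e, f}  B5 = {b, c, d, f}
Tree: B1–B2, B2–B3, B3–B4, B3–B5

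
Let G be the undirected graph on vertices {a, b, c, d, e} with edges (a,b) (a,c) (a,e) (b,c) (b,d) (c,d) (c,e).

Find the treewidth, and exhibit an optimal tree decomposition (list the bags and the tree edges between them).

Treewidth 2.
One optimal decomposition is:
Bags: B1 = {b, c, d}  B2 = {a, b, c}  B3 = {a, c, e}
Tree: B1–B2, B2–B3

Every bag has size at most 3, so the width is 3 − 1 = 2 and tw(G) ≤ 2. For the lower bound, the 3 vertices {b, c, d} are pairwise adjacent, and any tree decomposition puts a clique entirely inside one bag — forcing width ≥ 2. Hence tw(G) = 2 exactly.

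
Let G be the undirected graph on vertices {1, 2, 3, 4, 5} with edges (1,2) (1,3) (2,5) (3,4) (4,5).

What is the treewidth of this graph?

A width-2 tree decomposition is:
Bags: B1 = {1, 2, 5}  B2 = {1, 3, 5}  B3 = {3, 4, 5}
Tree: B1–B2, B2–B3
Each bag holds 3 vertices, so the decomposition has width 2, which upper-bounds the treewidth. The edges 5–2–1–3–4–5 form a cycle, so G is not a tree and its treewidth is at least 2. Hence tw(G) = 2 exactly.

2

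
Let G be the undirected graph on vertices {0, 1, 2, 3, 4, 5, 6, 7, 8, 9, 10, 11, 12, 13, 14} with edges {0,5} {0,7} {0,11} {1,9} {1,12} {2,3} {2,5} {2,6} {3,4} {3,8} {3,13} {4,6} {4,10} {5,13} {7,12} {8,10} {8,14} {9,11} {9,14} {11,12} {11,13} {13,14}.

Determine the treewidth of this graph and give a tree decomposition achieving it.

Treewidth 3.
Bags: B1 = {2, 4, 6, 10}  B2 = {2, 3, 4, 10}  B3 = {2, 3, 8, 10}  B4 = {2, 3, 5, 8}  B5 = {3, 5, 8, 13}  B6 = {5, 8, 13, 14}  B7 = {0, 5, 13, 14}  B8 = {0, 11, 13, 14}  B9 = {0, 9, 11, 14}  B10 = {0, 7, 9, 11}  B11 = {7, 9, 11, 12}  B12 = {1, 7, 9, 12}
Tree: B1–B2, B2–B3, B3–B4, B4–B5, B5–B6, B6–B7, B7–B8, B8–B9, B9–B10, B10–B11, B11–B12

Each bag holds 4 vertices, so the decomposition has width 3, which upper-bounds the treewidth. For the lower bound: the 4 vertex sets {4,6,10}, {2}, {3}, {5,8,13,14} are disjoint, each induces a connected subgraph, and every pair is joined by at least one edge of G. Contracting each set to a single vertex therefore yields K_{4} as a minor, and since treewidth is minor-monotone, tw(G) ≥ tw(K_{4}) = 3. Therefore the treewidth is 3.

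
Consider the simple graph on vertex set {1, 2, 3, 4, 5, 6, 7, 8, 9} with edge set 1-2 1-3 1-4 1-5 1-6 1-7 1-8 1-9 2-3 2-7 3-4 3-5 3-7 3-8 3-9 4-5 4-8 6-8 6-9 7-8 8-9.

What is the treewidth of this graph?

3

A width-3 tree decomposition is:
Bags: B1 = {1, 6, 8, 9}  B2 = {1, 3, 8, 9}  B3 = {1, 3, 4, 8}  B4 = {1, 3, 7, 8}  B5 = {1, 3, 4, 5}  B6 = {1, 2, 3, 7}
Tree: B1–B2, B2–B3, B3–B4, B3–B5, B4–B6
The largest bag has 4 vertices, giving width 3; this decomposition certifies tw(G) ≤ 3. For the lower bound, the 4 vertices {1, 3, 8, 9} are pairwise adjacent, and any tree decomposition puts a clique entirely inside one bag — forcing width ≥ 3. Therefore the treewidth is 3.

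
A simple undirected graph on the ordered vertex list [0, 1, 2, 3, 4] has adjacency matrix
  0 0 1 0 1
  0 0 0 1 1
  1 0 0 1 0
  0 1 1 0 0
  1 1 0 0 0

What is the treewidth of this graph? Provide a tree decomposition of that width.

Treewidth 2.
One such decomposition:
Bags: B1 = {1, 3, 4}  B2 = {2, 3, 4}  B3 = {0, 2, 4}
Tree: B1–B2, B2–B3

The largest bag has 3 vertices, giving width 2; this decomposition certifies tw(G) ≤ 2. Since 4–1–3–2–0–4 is a cycle in G, G is not acyclic. Forests are exactly the graphs of treewidth ≤ 1, so tw(G) ≥ 2. Combining the bounds, tw(G) = 2.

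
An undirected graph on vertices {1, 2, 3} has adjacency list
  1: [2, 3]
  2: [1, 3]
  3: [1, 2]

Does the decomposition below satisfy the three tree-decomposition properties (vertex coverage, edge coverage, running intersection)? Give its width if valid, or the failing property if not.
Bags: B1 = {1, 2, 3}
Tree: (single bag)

Yes; width 2.

Every vertex of G appears in some bag (union = {1, 2, 3}); every edge is covered by a bag; and for each vertex v the set of bags containing v is connected in the bag tree. The decomposition is therefore valid. The largest bag has 3 vertices, so the width is 2.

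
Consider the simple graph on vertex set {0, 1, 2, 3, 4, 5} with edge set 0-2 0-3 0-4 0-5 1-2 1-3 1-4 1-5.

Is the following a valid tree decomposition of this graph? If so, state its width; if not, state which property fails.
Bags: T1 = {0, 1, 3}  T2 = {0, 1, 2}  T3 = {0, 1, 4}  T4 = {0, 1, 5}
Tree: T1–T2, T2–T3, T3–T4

Yes; width 2.

Vertex coverage: the bags together contain {0, 1, 2, 3, 4, 5}, the full vertex set. Edge coverage: each edge of G has both endpoints in at least one bag. Running intersection: for every vertex, the bags containing it form a connected subtree. All three properties hold, so this is a valid tree decomposition of width max|bag| − 1 = 2, and hence tw(G) ≤ 2.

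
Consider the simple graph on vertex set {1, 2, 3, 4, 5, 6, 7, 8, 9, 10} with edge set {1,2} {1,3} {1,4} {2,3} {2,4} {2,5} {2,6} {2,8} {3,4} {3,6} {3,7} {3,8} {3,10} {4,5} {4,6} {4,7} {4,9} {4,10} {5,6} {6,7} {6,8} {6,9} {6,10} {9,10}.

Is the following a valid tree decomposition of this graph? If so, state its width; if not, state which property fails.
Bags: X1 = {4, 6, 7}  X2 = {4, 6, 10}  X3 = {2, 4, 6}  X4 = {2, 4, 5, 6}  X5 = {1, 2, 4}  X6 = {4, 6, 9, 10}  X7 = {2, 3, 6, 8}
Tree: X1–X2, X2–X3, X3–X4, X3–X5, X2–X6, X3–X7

A tree decomposition must satisfy three properties: every vertex lies in some bag; for every edge, both endpoints lie together in some bag; and for every vertex, the bags containing it form a connected subtree. Here edge (3,7) lies in no bag, so the decomposition is invalid.

No — edge (3,7) lies in no bag.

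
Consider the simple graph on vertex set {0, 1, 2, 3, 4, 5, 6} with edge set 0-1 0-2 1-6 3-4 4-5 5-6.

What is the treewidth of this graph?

1

A width-1 tree decomposition is:
Bags: B1 = {0, 2}  B2 = {0, 1}  B3 = {1, 6}  B4 = {5, 6}  B5 = {4, 5}  B6 = {3, 4}
Tree: B1–B2, B2–B3, B3–B4, B4–B5, B5–B6
The largest bag has 2 vertices, giving width 1; this decomposition certifies tw(G) ≤ 1. Any graph with an edge has treewidth ≥ 1, and G has the edge 2–0. Hence tw(G) = 1 exactly.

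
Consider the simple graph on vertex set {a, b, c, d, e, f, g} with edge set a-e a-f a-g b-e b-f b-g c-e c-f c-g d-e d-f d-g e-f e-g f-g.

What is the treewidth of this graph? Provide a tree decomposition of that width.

Every bag has size at most 4, so the width is 4 − 1 = 3 and tw(G) ≤ 3. On the other hand G contains the 4-clique {d, e, f, g}. A clique must lie in a single bag of any decomposition, so no decomposition can have width below 3. Combining the bounds, tw(G) = 3.

Treewidth 3.
Bags: B1 = {b, e, f, g}  B2 = {c, e, f, g}  B3 = {d, e, f, g}  B4 = {a, e, f, g}
Tree: B1–B2, B2–B3, B3–B4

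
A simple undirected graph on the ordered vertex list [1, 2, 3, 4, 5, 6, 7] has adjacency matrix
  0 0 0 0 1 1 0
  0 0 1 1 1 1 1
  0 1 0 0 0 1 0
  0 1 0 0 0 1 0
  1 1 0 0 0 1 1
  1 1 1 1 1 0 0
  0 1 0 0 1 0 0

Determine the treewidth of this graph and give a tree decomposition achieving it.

The largest bag has 3 vertices, giving width 2; this decomposition certifies tw(G) ≤ 2. On the other hand G contains the 3-clique {1, 5, 6}. A clique must lie in a single bag of any decomposition, so no decomposition can have width below 2. Hence tw(G) = 2 exactly.

Treewidth 2.
One optimal decomposition is:
Bags: B1 = {2, 4, 6}  B2 = {2, 5, 6}  B3 = {2, 5, 7}  B4 = {2, 3, 6}  B5 = {1, 5, 6}
Tree: B1–B2, B2–B3, B1–B4, B2–B5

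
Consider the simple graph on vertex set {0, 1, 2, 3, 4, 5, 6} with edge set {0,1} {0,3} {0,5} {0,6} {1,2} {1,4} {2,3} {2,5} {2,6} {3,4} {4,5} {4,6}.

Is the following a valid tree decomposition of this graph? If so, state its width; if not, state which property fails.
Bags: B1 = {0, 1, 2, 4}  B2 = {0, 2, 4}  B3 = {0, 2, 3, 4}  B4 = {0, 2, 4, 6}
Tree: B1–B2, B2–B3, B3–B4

A tree decomposition must satisfy three properties: every vertex lies in some bag; for every edge, both endpoints lie together in some bag; and for every vertex, the bags containing it form a connected subtree. Here vertex 5 appears in no bag, so the decomposition is invalid.

No — vertex 5 appears in no bag.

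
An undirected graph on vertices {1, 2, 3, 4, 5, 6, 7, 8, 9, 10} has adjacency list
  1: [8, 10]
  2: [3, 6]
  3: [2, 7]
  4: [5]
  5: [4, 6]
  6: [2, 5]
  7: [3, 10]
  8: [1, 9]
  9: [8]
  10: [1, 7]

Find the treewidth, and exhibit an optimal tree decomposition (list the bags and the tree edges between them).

Each bag holds 2 vertices, so the decomposition has width 1, which upper-bounds the treewidth. Any graph with an edge has treewidth ≥ 1, and G has the edge 4–5. Combining the bounds, tw(G) = 1.

Treewidth 1.
Bags: B1 = {4, 5}  B2 = {5, 6}  B3 = {2, 6}  B4 = {2, 3}  B5 = {3, 7}  B6 = {7, 10}  B7 = {1, 10}  B8 = {1, 8}  B9 = {8, 9}
Tree: B1–B2, B2–B3, B3–B4, B4–B5, B5–B6, B6–B7, B7–B8, B8–B9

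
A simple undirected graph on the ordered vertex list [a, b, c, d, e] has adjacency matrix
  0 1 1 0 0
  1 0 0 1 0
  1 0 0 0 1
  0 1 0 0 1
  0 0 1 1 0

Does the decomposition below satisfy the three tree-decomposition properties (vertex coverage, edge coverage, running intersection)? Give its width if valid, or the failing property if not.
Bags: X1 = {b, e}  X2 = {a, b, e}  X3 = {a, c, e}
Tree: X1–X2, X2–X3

A tree decomposition must satisfy three properties: every vertex lies in some bag; for every edge, both endpoints lie together in some bag; and for every vertex, the bags containing it form a connected subtree. Here vertex d appears in no bag, so the decomposition is invalid.

No — vertex d appears in no bag.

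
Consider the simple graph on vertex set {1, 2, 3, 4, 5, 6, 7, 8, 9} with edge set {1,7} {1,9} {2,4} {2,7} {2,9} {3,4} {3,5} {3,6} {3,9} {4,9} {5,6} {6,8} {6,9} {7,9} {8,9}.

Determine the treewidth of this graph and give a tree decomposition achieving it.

Every bag has size at most 3, so the width is 3 − 1 = 2 and tw(G) ≤ 2. Conversely, {1, 7, 9} is a clique of size 3, and the vertices of any clique must share a bag in every tree decomposition; so some bag has ≥ 3 vertices and tw(G) ≥ 2. Combining the bounds, tw(G) = 2.

Treewidth 2.
One such decomposition:
Bags: B1 = {3, 4, 9}  B2 = {3, 6, 9}  B3 = {6, 8, 9}  B4 = {2, 4, 9}  B5 = {3, 5, 6}  B6 = {2, 7, 9}  B7 = {1, 7, 9}
Tree: B1–B2, B2–B3, B1–B4, B2–B5, B4–B6, B6–B7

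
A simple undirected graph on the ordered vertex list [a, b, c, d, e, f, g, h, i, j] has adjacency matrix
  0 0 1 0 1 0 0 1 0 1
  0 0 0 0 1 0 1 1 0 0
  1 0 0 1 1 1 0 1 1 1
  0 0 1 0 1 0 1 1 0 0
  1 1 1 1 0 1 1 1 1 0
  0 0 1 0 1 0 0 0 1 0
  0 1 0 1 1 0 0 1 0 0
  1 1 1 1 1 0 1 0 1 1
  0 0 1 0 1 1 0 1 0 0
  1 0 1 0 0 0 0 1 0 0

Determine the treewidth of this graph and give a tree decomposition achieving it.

Each bag holds 4 vertices, so the decomposition has width 3, which upper-bounds the treewidth. On the other hand G contains the 4-clique {a, c, h, j}. A clique must lie in a single bag of any decomposition, so no decomposition can have width below 3. Combining the bounds, tw(G) = 3.

Treewidth 3.
Bags: B1 = {d, e, g, h}  B2 = {c, d, e, h}  B3 = {b, e, g, h}  B4 = {a, c, e, h}  B5 = {c, e, h, i}  B6 = {c, e, f, i}  B7 = {a, c, h, j}
Tree: B1–B2, B1–B3, B2–B4, B2–B5, B5–B6, B4–B7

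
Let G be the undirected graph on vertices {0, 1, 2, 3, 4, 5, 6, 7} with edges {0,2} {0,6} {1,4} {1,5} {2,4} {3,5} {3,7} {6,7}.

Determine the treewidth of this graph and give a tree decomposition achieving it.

The largest bag has 3 vertices, giving width 2; this decomposition certifies tw(G) ≤ 2. The edges 1–5–3–7–6–0–2–4–1 form a cycle, so G is not a tree and its treewidth is at least 2. Hence tw(G) = 2 exactly.

Treewidth 2.
One optimal decomposition is:
Bags: B1 = {1, 3, 5}  B2 = {1, 3, 7}  B3 = {1, 6, 7}  B4 = {0, 1, 6}  B5 = {0, 1, 2}  B6 = {1, 2, 4}
Tree: B1–B2, B2–B3, B3–B4, B4–B5, B5–B6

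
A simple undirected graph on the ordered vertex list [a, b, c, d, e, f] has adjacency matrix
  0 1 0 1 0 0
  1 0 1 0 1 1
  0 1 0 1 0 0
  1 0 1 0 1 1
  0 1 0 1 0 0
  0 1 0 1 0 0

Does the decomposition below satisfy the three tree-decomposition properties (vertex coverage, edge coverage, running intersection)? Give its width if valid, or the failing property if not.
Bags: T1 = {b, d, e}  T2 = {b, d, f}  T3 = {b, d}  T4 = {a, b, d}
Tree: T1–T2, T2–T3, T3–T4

A tree decomposition must satisfy three properties: every vertex lies in some bag; for every edge, both endpoints lie together in some bag; and for every vertex, the bags containing it form a connected subtree. Here vertex c appears in no bag, so the decomposition is invalid.

No — vertex c appears in no bag.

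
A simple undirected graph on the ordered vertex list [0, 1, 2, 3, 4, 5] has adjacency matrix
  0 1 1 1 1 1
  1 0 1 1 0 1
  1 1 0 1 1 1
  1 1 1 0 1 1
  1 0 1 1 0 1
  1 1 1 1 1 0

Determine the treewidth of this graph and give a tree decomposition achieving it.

Treewidth 4.
One such decomposition:
Bags: B1 = {0, 2, 3, 4, 5}  B2 = {0, 1, 2, 3, 5}
Tree: B1–B2

Each bag holds 5 vertices, so the decomposition has width 4, which upper-bounds the treewidth. On the other hand G contains the 5-clique {0, 1, 2, 3, 5}. A clique must lie in a single bag of any decomposition, so no decomposition can have width below 4. Combining the bounds, tw(G) = 4.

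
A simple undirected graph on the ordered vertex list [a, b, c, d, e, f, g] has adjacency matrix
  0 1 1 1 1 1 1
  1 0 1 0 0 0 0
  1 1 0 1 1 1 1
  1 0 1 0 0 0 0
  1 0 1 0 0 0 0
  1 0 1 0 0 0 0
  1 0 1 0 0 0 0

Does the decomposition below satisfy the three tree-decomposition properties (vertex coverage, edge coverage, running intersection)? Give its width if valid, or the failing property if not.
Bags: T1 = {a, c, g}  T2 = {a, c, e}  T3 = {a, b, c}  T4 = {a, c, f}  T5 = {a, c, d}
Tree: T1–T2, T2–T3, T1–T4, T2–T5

Checking the three conditions: (i) the bags cover all of {a, b, c, d, e, f, g}; (ii) for each edge, some bag contains both endpoints; (iii) the bags containing any fixed vertex form a subtree. All hold, so the decomposition is valid with width 3 − 1 = 2.

Yes; width 2.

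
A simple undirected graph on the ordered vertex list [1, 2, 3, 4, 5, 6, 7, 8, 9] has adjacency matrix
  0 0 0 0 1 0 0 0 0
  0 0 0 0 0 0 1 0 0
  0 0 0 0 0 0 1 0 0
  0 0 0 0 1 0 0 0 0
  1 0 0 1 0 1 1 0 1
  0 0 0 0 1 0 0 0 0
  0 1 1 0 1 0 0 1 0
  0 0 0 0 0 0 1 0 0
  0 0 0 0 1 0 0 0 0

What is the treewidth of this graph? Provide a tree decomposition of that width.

Every bag has size at most 2, so the width is 2 − 1 = 1 and tw(G) ≤ 1. Since G has at least one edge (e.g. 5–7), it is not an edgeless graph, so tw(G) ≥ 1. Therefore the treewidth is 1.

Treewidth 1.
One optimal decomposition is:
Bags: B1 = {5, 7}  B2 = {3, 7}  B3 = {2, 7}  B4 = {5, 6}  B5 = {4, 5}  B6 = {7, 8}  B7 = {5, 9}  B8 = {1, 5}
Tree: B1–B2, B1–B3, B1–B4, B4–B5, B3–B6, B1–B7, B7–B8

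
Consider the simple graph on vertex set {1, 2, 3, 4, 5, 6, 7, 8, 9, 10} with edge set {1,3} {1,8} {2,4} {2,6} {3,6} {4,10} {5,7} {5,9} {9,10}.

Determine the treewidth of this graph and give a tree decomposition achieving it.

Every bag has size at most 2, so the width is 2 − 1 = 1 and tw(G) ≤ 1. Since G has at least one edge (e.g. 7–5), it is not an edgeless graph, so tw(G) ≥ 1. Combining the bounds, tw(G) = 1.

Treewidth 1.
Bags: B1 = {5, 7}  B2 = {5, 9}  B3 = {9, 10}  B4 = {4, 10}  B5 = {2, 4}  B6 = {2, 6}  B7 = {3, 6}  B8 = {1, 3}  B9 = {1, 8}
Tree: B1–B2, B2–B3, B3–B4, B4–B5, B5–B6, B6–B7, B7–B8, B8–B9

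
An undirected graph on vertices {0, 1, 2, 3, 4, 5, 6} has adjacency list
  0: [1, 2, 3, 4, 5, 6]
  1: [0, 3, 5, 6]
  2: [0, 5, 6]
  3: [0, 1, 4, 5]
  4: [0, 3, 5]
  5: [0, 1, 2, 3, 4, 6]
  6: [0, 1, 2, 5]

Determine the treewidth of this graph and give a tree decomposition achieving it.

Treewidth 3.
One such decomposition:
Bags: B1 = {0, 3, 4, 5}  B2 = {0, 1, 3, 5}  B3 = {0, 1, 5, 6}  B4 = {0, 2, 5, 6}
Tree: B1–B2, B2–B3, B3–B4

Every bag has size at most 4, so the width is 4 − 1 = 3 and tw(G) ≤ 3. On the other hand G contains the 4-clique {0, 1, 3, 5}. A clique must lie in a single bag of any decomposition, so no decomposition can have width below 3. Combining the bounds, tw(G) = 3.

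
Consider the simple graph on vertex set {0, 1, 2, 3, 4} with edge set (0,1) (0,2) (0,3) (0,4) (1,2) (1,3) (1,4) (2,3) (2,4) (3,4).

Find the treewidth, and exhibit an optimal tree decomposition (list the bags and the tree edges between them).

With just one bag of size 5, the width is 5 − 1 = 4, so tw(G) ≤ 4. On the other hand G contains the 5-clique {0, 1, 2, 3, 4}. A clique must lie in a single bag of any decomposition, so no decomposition can have width below 4. Combining the bounds, tw(G) = 4.

Treewidth 4.
One such decomposition:
Bags: B1 = {0, 1, 2, 3, 4}
Tree: (single bag)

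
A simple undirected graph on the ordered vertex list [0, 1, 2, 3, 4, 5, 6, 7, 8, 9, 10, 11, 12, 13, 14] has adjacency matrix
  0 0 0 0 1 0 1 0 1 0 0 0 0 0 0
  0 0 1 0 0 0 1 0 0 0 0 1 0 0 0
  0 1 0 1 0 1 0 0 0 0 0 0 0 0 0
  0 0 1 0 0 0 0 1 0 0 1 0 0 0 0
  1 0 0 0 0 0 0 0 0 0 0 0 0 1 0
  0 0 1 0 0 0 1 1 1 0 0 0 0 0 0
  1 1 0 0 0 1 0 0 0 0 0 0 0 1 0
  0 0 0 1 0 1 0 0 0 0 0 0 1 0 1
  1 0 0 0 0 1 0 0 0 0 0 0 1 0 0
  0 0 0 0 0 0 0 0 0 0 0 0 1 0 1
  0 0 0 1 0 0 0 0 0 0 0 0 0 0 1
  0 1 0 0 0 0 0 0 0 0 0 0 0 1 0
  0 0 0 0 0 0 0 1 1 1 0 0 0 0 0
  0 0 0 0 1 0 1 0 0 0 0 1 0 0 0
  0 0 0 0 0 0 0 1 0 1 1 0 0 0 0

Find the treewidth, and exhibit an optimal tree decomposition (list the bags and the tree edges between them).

Each bag holds 4 vertices, so the decomposition has width 3, which upper-bounds the treewidth. For the lower bound: the 4 vertex sets {4,11,13}, {1}, {6}, {0,2,5,8} are disjoint, each induces a connected subgraph, and every pair is joined by at least one edge of G. Contracting each set to a single vertex therefore yields K_{4} as a minor, and since treewidth is minor-monotone, tw(G) ≥ tw(K_{4}) = 3. The upper and lower bounds meet at 3, so that is the treewidth.

Treewidth 3.
One optimal decomposition is:
Bags: B1 = {1, 4, 11, 13}  B2 = {1, 4, 6, 13}  B3 = {0, 1, 4, 6}  B4 = {0, 1, 2, 6}  B5 = {0, 2, 5, 6}  B6 = {0, 2, 5, 8}  B7 = {2, 3, 5, 8}  B8 = {3, 5, 7, 8}  B9 = {3, 7, 8, 12}  B10 = {3, 7, 10, 12}  B11 = {7, 10, 12, 14}  B12 = {9, 10, 12, 14}
Tree: B1–B2, B2–B3, B3–B4, B4–B5, B5–B6, B6–B7, B7–B8, B8–B9, B9–B10, B10–B11, B11–B12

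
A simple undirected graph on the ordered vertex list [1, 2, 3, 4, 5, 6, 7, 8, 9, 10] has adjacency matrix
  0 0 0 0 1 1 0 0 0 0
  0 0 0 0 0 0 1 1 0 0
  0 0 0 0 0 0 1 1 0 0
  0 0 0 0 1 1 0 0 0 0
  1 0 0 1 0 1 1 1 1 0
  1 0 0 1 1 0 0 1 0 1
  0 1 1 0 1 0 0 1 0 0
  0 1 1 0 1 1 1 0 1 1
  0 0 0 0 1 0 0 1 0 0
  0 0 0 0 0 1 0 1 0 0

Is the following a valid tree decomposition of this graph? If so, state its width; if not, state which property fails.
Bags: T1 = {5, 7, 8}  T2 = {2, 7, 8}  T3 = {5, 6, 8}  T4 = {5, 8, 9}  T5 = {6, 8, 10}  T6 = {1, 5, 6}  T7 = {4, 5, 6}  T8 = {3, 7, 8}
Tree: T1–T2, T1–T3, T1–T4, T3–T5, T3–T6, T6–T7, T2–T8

Every vertex of G appears in some bag (union = {1, 2, 3, 4, 5, 6, 7, 8, 9, 10}); every edge is covered by a bag; and for each vertex v the set of bags containing v is connected in the bag tree. The decomposition is therefore valid. The largest bag has 3 vertices, so the width is 2.

Yes; width 2.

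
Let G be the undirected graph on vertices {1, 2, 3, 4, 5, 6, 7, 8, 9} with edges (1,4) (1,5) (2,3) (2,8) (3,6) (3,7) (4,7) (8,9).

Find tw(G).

1

A width-1 tree decomposition is:
Bags: B1 = {2, 3}  B2 = {3, 7}  B3 = {3, 6}  B4 = {4, 7}  B5 = {1, 4}  B6 = {1, 5}  B7 = {2, 8}  B8 = {8, 9}
Tree: B1–B2, B1–B3, B2–B4, B4–B5, B5–B6, B1–B7, B7–B8
Every bag has size at most 2, so the width is 2 − 1 = 1 and tw(G) ≤ 1. G has an edge, so its treewidth is at least 1. Hence tw(G) = 1 exactly.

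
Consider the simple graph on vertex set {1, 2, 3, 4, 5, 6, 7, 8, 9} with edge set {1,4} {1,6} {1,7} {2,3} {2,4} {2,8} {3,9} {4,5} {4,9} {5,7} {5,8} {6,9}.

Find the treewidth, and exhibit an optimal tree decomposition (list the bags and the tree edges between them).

Treewidth 3.
Bags: B1 = {2, 3, 6, 9}  B2 = {2, 4, 6, 9}  B3 = {1, 2, 4, 6}  B4 = {1, 2, 4, 8}  B5 = {1, 4, 5, 8}  B6 = {1, 5, 7, 8}
Tree: B1–B2, B2–B3, B3–B4, B4–B5, B5–B6

The largest bag has 4 vertices, giving width 3; this decomposition certifies tw(G) ≤ 3. For the lower bound: the 4 vertex sets {3,6,9}, {2}, {4}, {1,5,7,8} are disjoint, each induces a connected subgraph, and every pair is joined by at least one edge of G. Contracting each set to a single vertex therefore yields K_{4} as a minor, and since treewidth is minor-monotone, tw(G) ≥ tw(K_{4}) = 3. The upper and lower bounds meet at 3, so that is the treewidth.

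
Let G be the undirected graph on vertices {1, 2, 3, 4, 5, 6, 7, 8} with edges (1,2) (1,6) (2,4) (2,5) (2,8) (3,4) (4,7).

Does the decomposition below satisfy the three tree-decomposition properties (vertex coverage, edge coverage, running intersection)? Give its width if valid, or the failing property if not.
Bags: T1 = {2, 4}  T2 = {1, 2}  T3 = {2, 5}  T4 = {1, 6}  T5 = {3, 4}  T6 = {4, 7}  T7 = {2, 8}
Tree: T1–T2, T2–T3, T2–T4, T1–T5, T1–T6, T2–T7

Vertex coverage: the bags together contain {1, 2, 3, 4, 5, 6, 7, 8}, the full vertex set. Edge coverage: each edge of G has both endpoints in at least one bag. Running intersection: for every vertex, the bags containing it form a connected subtree. All three properties hold, so this is a valid tree decomposition of width max|bag| − 1 = 1, and hence tw(G) ≤ 1.

Yes; width 1.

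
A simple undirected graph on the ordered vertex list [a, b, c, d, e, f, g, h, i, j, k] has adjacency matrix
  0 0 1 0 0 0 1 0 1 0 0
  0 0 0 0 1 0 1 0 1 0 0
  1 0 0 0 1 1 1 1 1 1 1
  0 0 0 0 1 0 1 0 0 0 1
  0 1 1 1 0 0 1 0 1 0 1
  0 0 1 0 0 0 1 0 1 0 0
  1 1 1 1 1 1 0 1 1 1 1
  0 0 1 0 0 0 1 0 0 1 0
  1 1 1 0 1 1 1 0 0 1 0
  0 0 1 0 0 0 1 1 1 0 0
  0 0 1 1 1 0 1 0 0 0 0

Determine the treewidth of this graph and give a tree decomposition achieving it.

Treewidth 3.
One optimal decomposition is:
Bags: B1 = {c, f, g, i}  B2 = {c, e, g, i}  B3 = {c, e, g, k}  B4 = {b, e, g, i}  B5 = {a, c, g, i}  B6 = {c, g, i, j}  B7 = {c, g, h, j}  B8 = {d, e, g, k}
Tree: B1–B2, B2–B3, B2–B4, B1–B5, B1–B6, B6–B7, B3–B8

Each bag holds 4 vertices, so the decomposition has width 3, which upper-bounds the treewidth. On the other hand G contains the 4-clique {d, e, g, k}. A clique must lie in a single bag of any decomposition, so no decomposition can have width below 3. The upper and lower bounds meet at 3, so that is the treewidth.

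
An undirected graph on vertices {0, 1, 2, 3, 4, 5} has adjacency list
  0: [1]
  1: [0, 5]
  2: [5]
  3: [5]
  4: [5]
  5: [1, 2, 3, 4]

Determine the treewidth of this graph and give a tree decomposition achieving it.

Each bag holds 2 vertices, so the decomposition has width 1, which upper-bounds the treewidth. G has an edge, so its treewidth is at least 1. Hence tw(G) = 1 exactly.

Treewidth 1.
One such decomposition:
Bags: B1 = {1, 5}  B2 = {4, 5}  B3 = {0, 1}  B4 = {2, 5}  B5 = {3, 5}
Tree: B1–B2, B1–B3, B2–B4, B4–B5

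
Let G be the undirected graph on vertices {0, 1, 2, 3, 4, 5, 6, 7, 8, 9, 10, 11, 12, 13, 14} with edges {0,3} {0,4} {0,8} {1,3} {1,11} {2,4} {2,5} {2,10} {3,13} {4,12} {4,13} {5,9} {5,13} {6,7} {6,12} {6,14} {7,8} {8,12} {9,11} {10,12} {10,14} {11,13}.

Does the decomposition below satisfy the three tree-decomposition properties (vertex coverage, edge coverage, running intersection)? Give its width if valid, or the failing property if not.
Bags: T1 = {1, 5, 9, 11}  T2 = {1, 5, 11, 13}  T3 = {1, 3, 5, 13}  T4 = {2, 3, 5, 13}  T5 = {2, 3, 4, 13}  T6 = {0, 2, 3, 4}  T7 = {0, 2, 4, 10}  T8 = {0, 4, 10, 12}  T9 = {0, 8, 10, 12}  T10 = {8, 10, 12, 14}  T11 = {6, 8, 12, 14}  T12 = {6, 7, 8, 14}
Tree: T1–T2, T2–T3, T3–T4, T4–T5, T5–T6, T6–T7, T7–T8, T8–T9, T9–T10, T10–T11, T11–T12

Yes; width 3.

Every vertex of G appears in some bag (union = {0, 1, 2, 3, 4, 5, 6, 7, 8, 9, 10, 11, 12, 13, 14}); every edge is covered by a bag; and for each vertex v the set of bags containing v is connected in the bag tree. The decomposition is therefore valid. The largest bag has 4 vertices, so the width is 3.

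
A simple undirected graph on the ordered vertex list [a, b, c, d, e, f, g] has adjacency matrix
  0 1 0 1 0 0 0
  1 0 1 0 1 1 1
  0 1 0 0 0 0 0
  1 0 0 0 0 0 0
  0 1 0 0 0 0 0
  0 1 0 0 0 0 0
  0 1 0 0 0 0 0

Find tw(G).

1

A width-1 tree decomposition is:
Bags: B1 = {b, c}  B2 = {a, b}  B3 = {b, e}  B4 = {b, g}  B5 = {a, d}  B6 = {b, f}
Tree: B1–B2, B1–B3, B2–B4, B2–B5, B1–B6
Each bag holds 2 vertices, so the decomposition has width 1, which upper-bounds the treewidth. G has an edge, so its treewidth is at least 1. Hence tw(G) = 1 exactly.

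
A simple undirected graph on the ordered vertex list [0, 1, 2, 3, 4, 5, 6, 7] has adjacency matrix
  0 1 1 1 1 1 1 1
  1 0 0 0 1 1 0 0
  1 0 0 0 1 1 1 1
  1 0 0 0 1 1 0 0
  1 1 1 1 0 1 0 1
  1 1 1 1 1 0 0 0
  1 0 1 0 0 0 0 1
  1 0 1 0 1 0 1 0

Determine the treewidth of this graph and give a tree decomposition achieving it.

The largest bag has 4 vertices, giving width 3; this decomposition certifies tw(G) ≤ 3. On the other hand G contains the 4-clique {0, 1, 4, 5}. A clique must lie in a single bag of any decomposition, so no decomposition can have width below 3. Combining the bounds, tw(G) = 3.

Treewidth 3.
Bags: B1 = {0, 2, 4, 7}  B2 = {0, 2, 4, 5}  B3 = {0, 2, 6, 7}  B4 = {0, 1, 4, 5}  B5 = {0, 3, 4, 5}
Tree: B1–B2, B1–B3, B2–B4, B4–B5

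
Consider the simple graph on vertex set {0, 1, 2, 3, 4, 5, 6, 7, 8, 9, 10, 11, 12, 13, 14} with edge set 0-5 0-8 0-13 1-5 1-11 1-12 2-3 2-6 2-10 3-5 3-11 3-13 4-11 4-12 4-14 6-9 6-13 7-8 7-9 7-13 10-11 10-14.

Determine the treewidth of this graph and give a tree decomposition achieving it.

The largest bag has 4 vertices, giving width 3; this decomposition certifies tw(G) ≤ 3. For the lower bound: the 4 vertex sets {4,12,14}, {1}, {11}, {2,3,5,10} are disjoint, each induces a connected subgraph, and every pair is joined by at least one edge of G. Contracting each set to a single vertex therefore yields K_{4} as a minor, and since treewidth is minor-monotone, tw(G) ≥ tw(K_{4}) = 3. Therefore the treewidth is 3.

Treewidth 3.
One optimal decomposition is:
Bags: B1 = {1, 4, 12, 14}  B2 = {1, 4, 11, 14}  B3 = {1, 10, 11, 14}  B4 = {1, 5, 10, 11}  B5 = {3, 5, 10, 11}  B6 = {2, 3, 5, 10}  B7 = {0, 2, 3, 5}  B8 = {0, 2, 3, 13}  B9 = {0, 2, 6, 13}  B10 = {0, 6, 8, 13}  B11 = {6, 7, 8, 13}  B12 = {6, 7, 8, 9}
Tree: B1–B2, B2–B3, B3–B4, B4–B5, B5–B6, B6–B7, B7–B8, B8–B9, B9–B10, B10–B11, B11–B12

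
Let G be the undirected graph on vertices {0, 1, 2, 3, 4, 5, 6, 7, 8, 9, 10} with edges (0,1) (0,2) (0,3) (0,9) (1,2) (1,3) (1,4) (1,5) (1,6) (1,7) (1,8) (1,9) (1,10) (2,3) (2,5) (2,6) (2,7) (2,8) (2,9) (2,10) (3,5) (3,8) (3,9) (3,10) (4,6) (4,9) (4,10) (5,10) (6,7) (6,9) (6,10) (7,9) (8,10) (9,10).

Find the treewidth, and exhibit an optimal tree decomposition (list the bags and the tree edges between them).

Every bag has size at most 5, so the width is 5 − 1 = 4 and tw(G) ≤ 4. On the other hand G contains the 5-clique {0, 1, 2, 3, 9}. A clique must lie in a single bag of any decomposition, so no decomposition can have width below 4. The upper and lower bounds meet at 4, so that is the treewidth.

Treewidth 4.
One optimal decomposition is:
Bags: B1 = {1, 2, 6, 9, 10}  B2 = {1, 2, 3, 9, 10}  B3 = {1, 2, 3, 8, 10}  B4 = {1, 2, 3, 5, 10}  B5 = {1, 2, 6, 7, 9}  B6 = {1, 4, 6, 9, 10}  B7 = {0, 1, 2, 3, 9}
Tree: B1–B2, B2–B3, B3–B4, B1–B5, B1–B6, B2–B7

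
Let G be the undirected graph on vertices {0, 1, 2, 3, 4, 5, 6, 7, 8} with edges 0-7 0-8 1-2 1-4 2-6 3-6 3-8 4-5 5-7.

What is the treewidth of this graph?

2

A width-2 tree decomposition is:
Bags: B1 = {1, 2, 6}  B2 = {1, 4, 6}  B3 = {4, 5, 6}  B4 = {5, 6, 7}  B5 = {0, 6, 7}  B6 = {0, 6, 8}  B7 = {3, 6, 8}
Tree: B1–B2, B2–B3, B3–B4, B4–B5, B5–B6, B6–B7
The largest bag has 3 vertices, giving width 2; this decomposition certifies tw(G) ≤ 2. The edges 6–2–1–4–5–7–0–8–3–6 form a cycle, so G is not a tree and its treewidth is at least 2. The upper and lower bounds meet at 2, so that is the treewidth.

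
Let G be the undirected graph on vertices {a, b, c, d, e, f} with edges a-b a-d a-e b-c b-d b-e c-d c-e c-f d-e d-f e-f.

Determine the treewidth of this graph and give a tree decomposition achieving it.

Every bag has size at most 4, so the width is 4 − 1 = 3 and tw(G) ≤ 3. For the lower bound, the 4 vertices {c, d, e, f} are pairwise adjacent, and any tree decomposition puts a clique entirely inside one bag — forcing width ≥ 3. Combining the bounds, tw(G) = 3.

Treewidth 3.
One such decomposition:
Bags: B1 = {a, b, d, e}  B2 = {b, c, d, e}  B3 = {c, d, e, f}
Tree: B1–B2, B2–B3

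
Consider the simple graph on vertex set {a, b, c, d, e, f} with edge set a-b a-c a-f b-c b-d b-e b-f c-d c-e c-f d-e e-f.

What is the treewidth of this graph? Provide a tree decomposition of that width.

The largest bag has 4 vertices, giving width 3; this decomposition certifies tw(G) ≤ 3. Conversely, {b, c, d, e} is a clique of size 4, and the vertices of any clique must share a bag in every tree decomposition; so some bag has ≥ 4 vertices and tw(G) ≥ 3. Hence tw(G) = 3 exactly.

Treewidth 3.
One optimal decomposition is:
Bags: B1 = {b, c, d, e}  B2 = {b, c, e, f}  B3 = {a, b, c, f}
Tree: B1–B2, B2–B3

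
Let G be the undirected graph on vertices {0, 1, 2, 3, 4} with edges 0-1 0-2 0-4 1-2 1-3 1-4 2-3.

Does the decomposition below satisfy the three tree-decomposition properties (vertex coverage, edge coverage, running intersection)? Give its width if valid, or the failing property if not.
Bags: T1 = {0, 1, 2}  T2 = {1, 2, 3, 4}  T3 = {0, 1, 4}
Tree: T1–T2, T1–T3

No — bags containing vertex 4 are not connected in the tree.

A tree decomposition must satisfy three properties: every vertex lies in some bag; for every edge, both endpoints lie together in some bag; and for every vertex, the bags containing it form a connected subtree. Here bags containing vertex 4 are not connected in the tree, so the decomposition is invalid.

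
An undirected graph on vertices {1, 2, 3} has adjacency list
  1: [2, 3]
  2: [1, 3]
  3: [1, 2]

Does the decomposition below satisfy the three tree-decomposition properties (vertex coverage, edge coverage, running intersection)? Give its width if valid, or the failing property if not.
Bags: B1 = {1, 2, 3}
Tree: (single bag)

Yes; width 2.

Vertex coverage: the bags together contain {1, 2, 3}, the full vertex set. Edge coverage: each edge of G has both endpoints in at least one bag. Running intersection: for every vertex, the bags containing it form a connected subtree. All three properties hold, so this is a valid tree decomposition of width max|bag| − 1 = 2, and hence tw(G) ≤ 2.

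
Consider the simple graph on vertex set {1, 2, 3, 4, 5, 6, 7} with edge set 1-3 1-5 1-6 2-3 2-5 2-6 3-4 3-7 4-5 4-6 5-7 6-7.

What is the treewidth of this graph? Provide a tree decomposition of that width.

The largest bag has 4 vertices, giving width 3; this decomposition certifies tw(G) ≤ 3. For the lower bound: the 4 vertex sets {2,6}, {1,3}, {5}, {7} are disjoint, each induces a connected subgraph, and every pair is joined by at least one edge of G. Contracting each set to a single vertex therefore yields K_{4} as a minor, and since treewidth is minor-monotone, tw(G) ≥ tw(K_{4}) = 3. Combining the bounds, tw(G) = 3.

Treewidth 3.
One such decomposition:
Bags: B1 = {2, 3, 5, 6}  B2 = {1, 3, 5, 6}  B3 = {3, 5, 6, 7}  B4 = {3, 4, 5, 6}
Tree: B1–B2, B2–B3, B3–B4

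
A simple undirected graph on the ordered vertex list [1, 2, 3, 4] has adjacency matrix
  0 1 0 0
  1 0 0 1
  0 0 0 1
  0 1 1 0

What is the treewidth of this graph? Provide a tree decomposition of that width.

Treewidth 1.
One optimal decomposition is:
Bags: B1 = {2, 4}  B2 = {3, 4}  B3 = {1, 2}
Tree: B1–B2, B1–B3

The largest bag has 2 vertices, giving width 1; this decomposition certifies tw(G) ≤ 1. Any graph with an edge has treewidth ≥ 1, and G has the edge 2–4. Combining the bounds, tw(G) = 1.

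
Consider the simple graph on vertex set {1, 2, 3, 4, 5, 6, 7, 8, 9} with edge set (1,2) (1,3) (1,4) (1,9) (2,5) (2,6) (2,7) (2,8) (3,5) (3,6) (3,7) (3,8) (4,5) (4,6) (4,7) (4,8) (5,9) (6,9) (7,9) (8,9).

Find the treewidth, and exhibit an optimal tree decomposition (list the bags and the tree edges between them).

Treewidth 4.
One such decomposition:
Bags: B1 = {1, 2, 3, 4, 9}  B2 = {2, 3, 4, 7, 9}  B3 = {2, 3, 4, 6, 9}  B4 = {2, 3, 4, 5, 9}  B5 = {2, 3, 4, 8, 9}
Tree: B1–B2, B2–B3, B3–B4, B4–B5

Each bag holds 5 vertices, so the decomposition has width 4, which upper-bounds the treewidth. For the lower bound: the 5 vertex sets {1,9}, {3,7}, {4,6}, {2}, {5} are disjoint, each induces a connected subgraph, and every pair is joined by at least one edge of G. Contracting each set to a single vertex therefore yields K_{5} as a minor, and since treewidth is minor-monotone, tw(G) ≥ tw(K_{5}) = 4. The upper and lower bounds meet at 4, so that is the treewidth.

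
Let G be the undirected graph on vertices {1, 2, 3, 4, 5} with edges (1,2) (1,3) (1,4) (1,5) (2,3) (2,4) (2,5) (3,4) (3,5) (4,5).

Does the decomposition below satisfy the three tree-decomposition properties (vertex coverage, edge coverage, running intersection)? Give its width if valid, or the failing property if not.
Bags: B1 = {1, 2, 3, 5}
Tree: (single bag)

No — vertex 4 appears in no bag.

A tree decomposition must satisfy three properties: every vertex lies in some bag; for every edge, both endpoints lie together in some bag; and for every vertex, the bags containing it form a connected subtree. Here vertex 4 appears in no bag, so the decomposition is invalid.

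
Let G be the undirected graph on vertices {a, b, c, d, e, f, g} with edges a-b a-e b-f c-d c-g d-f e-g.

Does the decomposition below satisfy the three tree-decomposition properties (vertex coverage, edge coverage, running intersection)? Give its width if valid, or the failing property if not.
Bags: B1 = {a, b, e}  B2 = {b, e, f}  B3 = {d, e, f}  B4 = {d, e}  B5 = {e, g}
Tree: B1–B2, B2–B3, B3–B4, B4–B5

No — vertex c appears in no bag.

A tree decomposition must satisfy three properties: every vertex lies in some bag; for every edge, both endpoints lie together in some bag; and for every vertex, the bags containing it form a connected subtree. Here vertex c appears in no bag, so the decomposition is invalid.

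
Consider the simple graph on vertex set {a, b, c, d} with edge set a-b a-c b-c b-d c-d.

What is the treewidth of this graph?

2

A width-2 tree decomposition is:
Bags: B1 = {b, c, d}  B2 = {a, b, c}
Tree: B1–B2
Every bag has size at most 3, so the width is 3 − 1 = 2 and tw(G) ≤ 2. For the lower bound, the 3 vertices {b, c, d} are pairwise adjacent, and any tree decomposition puts a clique entirely inside one bag — forcing width ≥ 2. The upper and lower bounds meet at 2, so that is the treewidth.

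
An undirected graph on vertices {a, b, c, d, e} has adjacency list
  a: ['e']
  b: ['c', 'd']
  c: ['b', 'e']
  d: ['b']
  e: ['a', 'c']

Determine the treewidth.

1

A width-1 tree decomposition is:
Bags: B1 = {b, d}  B2 = {b, c}  B3 = {c, e}  B4 = {a, e}
Tree: B1–B2, B2–B3, B3–B4
Each bag holds 2 vertices, so the decomposition has width 1, which upper-bounds the treewidth. Since G has at least one edge (e.g. d–b), it is not an edgeless graph, so tw(G) ≥ 1. Therefore the treewidth is 1.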